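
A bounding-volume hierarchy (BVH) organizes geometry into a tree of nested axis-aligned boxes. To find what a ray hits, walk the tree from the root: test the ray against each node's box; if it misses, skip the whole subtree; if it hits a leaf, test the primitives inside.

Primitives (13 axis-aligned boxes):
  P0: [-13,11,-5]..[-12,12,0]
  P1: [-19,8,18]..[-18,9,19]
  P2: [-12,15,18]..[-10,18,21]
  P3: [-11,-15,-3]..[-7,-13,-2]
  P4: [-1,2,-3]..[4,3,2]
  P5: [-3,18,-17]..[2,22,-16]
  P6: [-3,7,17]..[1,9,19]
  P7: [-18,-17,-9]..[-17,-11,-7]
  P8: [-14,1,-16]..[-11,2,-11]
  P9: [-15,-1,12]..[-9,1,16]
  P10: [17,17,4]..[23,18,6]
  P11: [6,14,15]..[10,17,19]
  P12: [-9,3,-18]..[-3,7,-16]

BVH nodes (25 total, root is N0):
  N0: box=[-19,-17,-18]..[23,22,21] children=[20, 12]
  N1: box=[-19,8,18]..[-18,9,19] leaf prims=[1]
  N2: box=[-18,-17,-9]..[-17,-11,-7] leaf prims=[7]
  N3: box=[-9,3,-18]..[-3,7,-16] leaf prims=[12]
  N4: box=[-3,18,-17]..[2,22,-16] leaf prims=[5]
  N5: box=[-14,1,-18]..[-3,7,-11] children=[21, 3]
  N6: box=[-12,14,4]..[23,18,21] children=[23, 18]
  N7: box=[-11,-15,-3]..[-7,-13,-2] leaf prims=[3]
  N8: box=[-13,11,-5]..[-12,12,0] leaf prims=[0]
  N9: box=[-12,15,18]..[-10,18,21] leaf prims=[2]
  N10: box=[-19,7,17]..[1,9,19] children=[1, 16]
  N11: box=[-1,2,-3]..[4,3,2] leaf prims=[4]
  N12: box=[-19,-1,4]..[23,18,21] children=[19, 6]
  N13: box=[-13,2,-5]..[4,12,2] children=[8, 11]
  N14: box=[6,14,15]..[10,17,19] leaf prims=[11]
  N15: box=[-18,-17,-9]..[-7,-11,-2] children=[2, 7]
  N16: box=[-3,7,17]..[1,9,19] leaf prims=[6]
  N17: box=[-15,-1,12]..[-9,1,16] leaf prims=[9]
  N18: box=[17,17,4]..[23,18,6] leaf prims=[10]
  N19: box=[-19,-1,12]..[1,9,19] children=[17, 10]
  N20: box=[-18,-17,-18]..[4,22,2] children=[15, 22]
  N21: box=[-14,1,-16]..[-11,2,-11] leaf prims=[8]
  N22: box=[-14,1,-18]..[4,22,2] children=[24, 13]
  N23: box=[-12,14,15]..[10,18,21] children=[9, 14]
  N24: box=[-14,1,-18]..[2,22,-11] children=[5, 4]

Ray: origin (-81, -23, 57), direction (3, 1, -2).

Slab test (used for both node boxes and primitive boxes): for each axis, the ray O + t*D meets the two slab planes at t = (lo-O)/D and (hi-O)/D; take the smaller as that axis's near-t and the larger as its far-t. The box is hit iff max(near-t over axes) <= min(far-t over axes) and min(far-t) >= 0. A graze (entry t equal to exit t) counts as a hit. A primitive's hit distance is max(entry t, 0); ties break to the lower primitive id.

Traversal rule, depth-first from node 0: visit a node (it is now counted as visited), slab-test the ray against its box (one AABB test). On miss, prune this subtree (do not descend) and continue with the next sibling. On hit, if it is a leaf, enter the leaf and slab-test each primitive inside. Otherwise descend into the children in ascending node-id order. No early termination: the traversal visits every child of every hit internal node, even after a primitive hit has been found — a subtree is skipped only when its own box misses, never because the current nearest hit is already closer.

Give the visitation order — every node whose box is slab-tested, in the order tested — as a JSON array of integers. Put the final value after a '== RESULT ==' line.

Walk:
N0 x:[62/3,104/3] y:[6,45] z:[18,75/2] -> hit [62/3,104/3], descend [12, 20]
  N12 x:[62/3,104/3] y:[22,41] z:[18,53/2] -> hit [22,53/2], descend [6, 19]
    N6 x:[23,104/3] y:[37,41] z:[18,53/2] -> miss, prune
    N19 x:[62/3,82/3] y:[22,32] z:[19,45/2] -> hit [22,45/2], descend [10, 17]
      N10 x:[62/3,82/3] y:[30,32] z:[19,20] -> miss, prune
      N17 x:[22,24] y:[22,24] z:[41/2,45/2] -> hit [22,45/2] leaf, test {P9@t=22}
  N20 x:[21,85/3] y:[6,45] z:[55/2,75/2] -> hit [55/2,85/3], descend [15, 22]
    N15 x:[21,74/3] y:[6,12] z:[59/2,33] -> miss, prune
    N22 x:[67/3,85/3] y:[24,45] z:[55/2,75/2] -> hit [55/2,85/3], descend [13, 24]
      N13 x:[68/3,85/3] y:[25,35] z:[55/2,31] -> hit [55/2,85/3], descend [8, 11]
        N8 x:[68/3,23] y:[34,35] z:[57/2,31] -> miss, prune
        N11 x:[80/3,85/3] y:[25,26] z:[55/2,30] -> miss, prune
      N24 x:[67/3,83/3] y:[24,45] z:[34,75/2] -> miss, prune

Summary -> nodes [0, 12, 6, 19, 10, 17, 20, 15, 22, 13, 8, 11, 24]; box-tests=13; leaf-entries=1; first=P9

== RESULT ==
[0, 12, 6, 19, 10, 17, 20, 15, 22, 13, 8, 11, 24]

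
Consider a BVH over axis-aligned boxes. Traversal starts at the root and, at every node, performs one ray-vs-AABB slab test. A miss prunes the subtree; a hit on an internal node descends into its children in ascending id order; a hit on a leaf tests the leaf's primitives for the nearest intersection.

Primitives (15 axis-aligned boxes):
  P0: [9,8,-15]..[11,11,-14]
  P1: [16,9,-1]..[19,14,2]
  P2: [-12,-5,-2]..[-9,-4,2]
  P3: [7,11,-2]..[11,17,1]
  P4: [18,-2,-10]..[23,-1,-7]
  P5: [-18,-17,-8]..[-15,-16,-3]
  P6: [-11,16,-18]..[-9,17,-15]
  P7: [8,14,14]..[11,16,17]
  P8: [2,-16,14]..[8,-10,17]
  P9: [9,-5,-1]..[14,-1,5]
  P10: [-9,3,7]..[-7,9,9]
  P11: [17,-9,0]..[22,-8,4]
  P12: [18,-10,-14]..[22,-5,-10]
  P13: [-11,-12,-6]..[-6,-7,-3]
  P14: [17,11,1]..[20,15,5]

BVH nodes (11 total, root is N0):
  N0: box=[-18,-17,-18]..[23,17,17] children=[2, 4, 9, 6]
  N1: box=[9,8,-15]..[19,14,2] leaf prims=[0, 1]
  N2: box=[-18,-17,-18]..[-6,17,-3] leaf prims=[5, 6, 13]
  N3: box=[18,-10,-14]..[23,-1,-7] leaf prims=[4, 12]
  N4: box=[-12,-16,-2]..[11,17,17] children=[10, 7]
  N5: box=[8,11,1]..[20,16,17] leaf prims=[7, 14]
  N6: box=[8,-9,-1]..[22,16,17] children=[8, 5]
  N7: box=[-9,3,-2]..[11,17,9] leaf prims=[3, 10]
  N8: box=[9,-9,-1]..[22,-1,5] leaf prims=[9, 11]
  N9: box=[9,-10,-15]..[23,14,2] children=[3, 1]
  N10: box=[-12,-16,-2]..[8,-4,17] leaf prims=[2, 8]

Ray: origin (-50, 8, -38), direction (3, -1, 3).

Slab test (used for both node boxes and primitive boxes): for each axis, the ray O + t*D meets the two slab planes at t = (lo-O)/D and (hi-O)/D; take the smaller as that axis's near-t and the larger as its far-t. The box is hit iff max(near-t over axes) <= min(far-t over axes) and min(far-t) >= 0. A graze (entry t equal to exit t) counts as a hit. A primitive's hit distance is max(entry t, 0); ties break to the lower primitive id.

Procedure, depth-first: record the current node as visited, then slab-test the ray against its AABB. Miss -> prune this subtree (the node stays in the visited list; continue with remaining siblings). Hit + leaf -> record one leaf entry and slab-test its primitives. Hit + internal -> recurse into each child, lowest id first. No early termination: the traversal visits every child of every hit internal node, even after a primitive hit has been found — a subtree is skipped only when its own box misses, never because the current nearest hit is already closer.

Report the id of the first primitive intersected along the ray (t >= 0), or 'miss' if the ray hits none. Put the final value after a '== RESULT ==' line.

Trace the traversal:
N0 x:[32/3,73/3] y:[-9,25] z:[20/3,55/3] -> hit [32/3,55/3], descend [2, 4, 6, 9]
  N2 x:[32/3,44/3] y:[-9,25] z:[20/3,35/3] -> hit [32/3,35/3] leaf, test {P5(miss), P6(miss), P13(miss)}
  N4 x:[38/3,61/3] y:[-9,24] z:[12,55/3] -> hit [38/3,55/3], descend [7, 10]
    N7 x:[41/3,61/3] y:[-9,5] z:[12,47/3] -> miss, prune
    N10 x:[38/3,58/3] y:[12,24] z:[12,55/3] -> hit [38/3,55/3] leaf, test {P2@t=38/3, P8@t=18}
  N6 x:[58/3,24] y:[-8,17] z:[37/3,55/3] -> miss, prune
  N9 x:[59/3,73/3] y:[-6,18] z:[23/3,40/3] -> miss, prune

order=[0, 2, 4, 7, 10, 6, 9]  |boxes|=7  |leaves|=2  hit=P2

== RESULT ==
2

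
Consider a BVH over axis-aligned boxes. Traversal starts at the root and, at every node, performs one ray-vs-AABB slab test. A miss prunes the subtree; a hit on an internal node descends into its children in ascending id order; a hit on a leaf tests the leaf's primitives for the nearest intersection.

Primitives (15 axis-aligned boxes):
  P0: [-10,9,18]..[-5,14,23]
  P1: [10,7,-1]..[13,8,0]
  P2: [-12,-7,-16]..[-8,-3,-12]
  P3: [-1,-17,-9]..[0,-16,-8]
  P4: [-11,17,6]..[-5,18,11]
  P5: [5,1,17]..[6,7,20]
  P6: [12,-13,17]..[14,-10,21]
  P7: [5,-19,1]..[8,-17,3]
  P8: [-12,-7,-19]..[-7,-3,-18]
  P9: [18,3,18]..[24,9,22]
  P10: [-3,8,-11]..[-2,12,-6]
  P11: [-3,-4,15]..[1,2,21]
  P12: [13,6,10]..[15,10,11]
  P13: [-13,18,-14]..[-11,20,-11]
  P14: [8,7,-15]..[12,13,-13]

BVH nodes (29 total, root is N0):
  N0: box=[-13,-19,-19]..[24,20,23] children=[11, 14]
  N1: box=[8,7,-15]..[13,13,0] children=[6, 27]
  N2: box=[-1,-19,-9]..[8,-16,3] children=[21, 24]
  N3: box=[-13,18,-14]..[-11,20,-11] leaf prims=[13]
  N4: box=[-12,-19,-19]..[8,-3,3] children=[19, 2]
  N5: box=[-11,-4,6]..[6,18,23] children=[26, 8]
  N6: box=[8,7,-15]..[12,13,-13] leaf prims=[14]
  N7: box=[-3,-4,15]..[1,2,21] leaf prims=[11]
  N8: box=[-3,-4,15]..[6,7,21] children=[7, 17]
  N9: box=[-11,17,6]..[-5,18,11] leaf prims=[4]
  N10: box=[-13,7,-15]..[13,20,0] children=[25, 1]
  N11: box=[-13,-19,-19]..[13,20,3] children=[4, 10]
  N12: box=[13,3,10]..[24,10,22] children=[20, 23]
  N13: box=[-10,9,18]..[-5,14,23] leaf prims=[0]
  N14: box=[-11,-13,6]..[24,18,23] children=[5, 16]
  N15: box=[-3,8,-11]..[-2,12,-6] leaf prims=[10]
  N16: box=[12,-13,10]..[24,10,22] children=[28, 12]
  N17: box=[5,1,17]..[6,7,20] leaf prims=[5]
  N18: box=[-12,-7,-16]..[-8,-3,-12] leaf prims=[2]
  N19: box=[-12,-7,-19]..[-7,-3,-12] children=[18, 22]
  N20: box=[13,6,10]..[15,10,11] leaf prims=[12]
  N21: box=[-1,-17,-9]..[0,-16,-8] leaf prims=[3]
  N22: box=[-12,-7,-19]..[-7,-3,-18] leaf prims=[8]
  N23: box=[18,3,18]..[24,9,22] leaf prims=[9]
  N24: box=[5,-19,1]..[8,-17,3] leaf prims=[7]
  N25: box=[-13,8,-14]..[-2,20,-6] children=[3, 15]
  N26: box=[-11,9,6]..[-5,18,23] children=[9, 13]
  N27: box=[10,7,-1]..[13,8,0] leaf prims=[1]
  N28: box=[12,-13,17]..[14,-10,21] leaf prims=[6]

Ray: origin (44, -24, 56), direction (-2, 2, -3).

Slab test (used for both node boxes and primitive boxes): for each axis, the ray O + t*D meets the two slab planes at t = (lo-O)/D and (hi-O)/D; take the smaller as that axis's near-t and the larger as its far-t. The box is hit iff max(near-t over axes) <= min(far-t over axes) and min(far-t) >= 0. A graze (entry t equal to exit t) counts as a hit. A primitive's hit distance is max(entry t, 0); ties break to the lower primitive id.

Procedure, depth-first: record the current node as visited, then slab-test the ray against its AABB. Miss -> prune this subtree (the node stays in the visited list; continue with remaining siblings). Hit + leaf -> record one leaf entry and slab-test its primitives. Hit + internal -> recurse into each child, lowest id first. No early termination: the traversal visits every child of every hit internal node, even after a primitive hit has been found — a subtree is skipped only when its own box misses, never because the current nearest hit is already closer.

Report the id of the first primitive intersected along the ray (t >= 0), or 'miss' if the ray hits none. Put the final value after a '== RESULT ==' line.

Trace the traversal:
N0 x:[10,57/2] y:[5/2,22] z:[11,25] -> hit [11,22], descend [11, 14]
  N11 x:[31/2,57/2] y:[5/2,22] z:[53/3,25] -> hit [53/3,22], descend [4, 10]
    N4 x:[18,28] y:[5/2,21/2] z:[53/3,25] -> miss, prune
    N10 x:[31/2,57/2] y:[31/2,22] z:[56/3,71/3] -> hit [56/3,22], descend [1, 25]
      N1 x:[31/2,18] y:[31/2,37/2] z:[56/3,71/3] -> miss, prune
      N25 x:[23,57/2] y:[16,22] z:[62/3,70/3] -> miss, prune
  N14 x:[10,55/2] y:[11/2,21] z:[11,50/3] -> hit [11,50/3], descend [5, 16]
    N5 x:[19,55/2] y:[10,21] z:[11,50/3] -> miss, prune
    N16 x:[10,16] y:[11/2,17] z:[34/3,46/3] -> hit [34/3,46/3], descend [12, 28]
      N12 x:[10,31/2] y:[27/2,17] z:[34/3,46/3] -> hit [27/2,46/3], descend [20, 23]
        N20 x:[29/2,31/2] y:[15,17] z:[15,46/3] -> hit [15,46/3] leaf, test {P12@t=15}
        N23 x:[10,13] y:[27/2,33/2] z:[34/3,38/3] -> miss, prune
      N28 x:[15,16] y:[11/2,7] z:[35/3,13] -> miss, prune

order=[0, 11, 4, 10, 1, 25, 14, 5, 16, 12, 20, 23, 28]  |boxes|=13  |leaves|=1  hit=P12

== RESULT ==
12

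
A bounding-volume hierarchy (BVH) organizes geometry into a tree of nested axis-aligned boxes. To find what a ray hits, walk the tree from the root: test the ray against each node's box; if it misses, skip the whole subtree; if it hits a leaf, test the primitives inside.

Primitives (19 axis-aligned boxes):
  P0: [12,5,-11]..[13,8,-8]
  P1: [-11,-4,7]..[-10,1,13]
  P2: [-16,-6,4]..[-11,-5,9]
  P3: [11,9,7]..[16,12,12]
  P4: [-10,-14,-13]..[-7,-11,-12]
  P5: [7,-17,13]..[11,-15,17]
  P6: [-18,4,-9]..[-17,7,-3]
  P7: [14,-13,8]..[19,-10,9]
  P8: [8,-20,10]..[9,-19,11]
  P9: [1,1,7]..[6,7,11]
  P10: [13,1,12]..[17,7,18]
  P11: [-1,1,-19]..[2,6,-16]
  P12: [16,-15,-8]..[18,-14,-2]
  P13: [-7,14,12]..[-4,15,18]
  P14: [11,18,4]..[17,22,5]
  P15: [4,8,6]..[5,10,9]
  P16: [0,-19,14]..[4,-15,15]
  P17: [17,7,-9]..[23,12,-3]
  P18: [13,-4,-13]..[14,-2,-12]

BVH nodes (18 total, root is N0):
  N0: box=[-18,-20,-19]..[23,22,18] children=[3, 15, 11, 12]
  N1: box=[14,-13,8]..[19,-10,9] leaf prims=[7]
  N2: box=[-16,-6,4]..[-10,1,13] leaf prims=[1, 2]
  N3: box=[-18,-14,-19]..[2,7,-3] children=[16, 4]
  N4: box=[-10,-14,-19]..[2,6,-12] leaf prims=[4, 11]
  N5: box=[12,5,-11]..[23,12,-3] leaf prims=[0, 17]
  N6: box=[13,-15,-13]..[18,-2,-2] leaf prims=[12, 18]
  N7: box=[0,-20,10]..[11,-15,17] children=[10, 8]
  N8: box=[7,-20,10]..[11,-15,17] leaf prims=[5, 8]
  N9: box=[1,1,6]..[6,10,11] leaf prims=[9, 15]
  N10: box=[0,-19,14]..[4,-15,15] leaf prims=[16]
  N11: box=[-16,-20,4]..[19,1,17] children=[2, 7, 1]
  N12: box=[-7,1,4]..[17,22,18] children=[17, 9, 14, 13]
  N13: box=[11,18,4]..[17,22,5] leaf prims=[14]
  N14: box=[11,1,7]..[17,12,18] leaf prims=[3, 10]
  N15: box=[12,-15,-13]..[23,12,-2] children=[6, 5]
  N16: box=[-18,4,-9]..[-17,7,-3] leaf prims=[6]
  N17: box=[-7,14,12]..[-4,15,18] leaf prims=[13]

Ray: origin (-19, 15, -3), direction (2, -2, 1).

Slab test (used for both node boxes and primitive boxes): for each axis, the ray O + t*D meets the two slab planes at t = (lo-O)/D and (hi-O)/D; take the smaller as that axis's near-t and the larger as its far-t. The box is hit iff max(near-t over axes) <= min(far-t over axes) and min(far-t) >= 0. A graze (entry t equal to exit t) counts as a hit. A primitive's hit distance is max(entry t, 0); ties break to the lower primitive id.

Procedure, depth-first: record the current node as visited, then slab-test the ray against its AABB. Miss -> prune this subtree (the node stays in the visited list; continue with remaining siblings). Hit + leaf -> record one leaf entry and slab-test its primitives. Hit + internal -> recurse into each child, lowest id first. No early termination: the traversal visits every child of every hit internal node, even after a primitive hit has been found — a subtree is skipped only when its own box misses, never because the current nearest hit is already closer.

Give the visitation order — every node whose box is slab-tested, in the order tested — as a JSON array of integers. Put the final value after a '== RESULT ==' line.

Traverse from the root:
N0 x:[1/2,21] y:[-7/2,35/2] z:[-16,21] -> hit [1/2,35/2], descend [3, 11, 12, 15]
  N3 x:[1/2,21/2] y:[4,29/2] z:[-16,0] -> miss, prune
  N11 x:[3/2,19] y:[7,35/2] z:[7,20] -> hit [7,35/2], descend [1, 2, 7]
    N1 x:[33/2,19] y:[25/2,14] z:[11,12] -> miss, prune
    N2 x:[3/2,9/2] y:[7,21/2] z:[7,16] -> miss, prune
    N7 x:[19/2,15] y:[15,35/2] z:[13,20] -> hit [15,15], descend [8, 10]
      N8 x:[13,15] y:[15,35/2] z:[13,20] -> hit [15,15] leaf, test {P5(miss), P8(miss)}
      N10 x:[19/2,23/2] y:[15,17] z:[17,18] -> miss, prune
  N12 x:[6,18] y:[-7/2,7] z:[7,21] -> hit [7,7], descend [9, 13, 14, 17]
    N9 x:[10,25/2] y:[5/2,7] z:[9,14] -> miss, prune
    N13 x:[15,18] y:[-7/2,-3/2] z:[7,8] -> miss, prune
    N14 x:[15,18] y:[3/2,7] z:[10,21] -> miss, prune
    N17 x:[6,15/2] y:[0,1/2] z:[15,21] -> miss, prune
  N15 x:[31/2,21] y:[3/2,15] z:[-10,1] -> miss, prune

Visited [0, 3, 11, 1, 2, 7, 8, 10, 12, 9, 13, 14, 17, 15]. Tests: 14 box, 1 leaf. Nearest: miss.

== RESULT ==
[0, 3, 11, 1, 2, 7, 8, 10, 12, 9, 13, 14, 17, 15]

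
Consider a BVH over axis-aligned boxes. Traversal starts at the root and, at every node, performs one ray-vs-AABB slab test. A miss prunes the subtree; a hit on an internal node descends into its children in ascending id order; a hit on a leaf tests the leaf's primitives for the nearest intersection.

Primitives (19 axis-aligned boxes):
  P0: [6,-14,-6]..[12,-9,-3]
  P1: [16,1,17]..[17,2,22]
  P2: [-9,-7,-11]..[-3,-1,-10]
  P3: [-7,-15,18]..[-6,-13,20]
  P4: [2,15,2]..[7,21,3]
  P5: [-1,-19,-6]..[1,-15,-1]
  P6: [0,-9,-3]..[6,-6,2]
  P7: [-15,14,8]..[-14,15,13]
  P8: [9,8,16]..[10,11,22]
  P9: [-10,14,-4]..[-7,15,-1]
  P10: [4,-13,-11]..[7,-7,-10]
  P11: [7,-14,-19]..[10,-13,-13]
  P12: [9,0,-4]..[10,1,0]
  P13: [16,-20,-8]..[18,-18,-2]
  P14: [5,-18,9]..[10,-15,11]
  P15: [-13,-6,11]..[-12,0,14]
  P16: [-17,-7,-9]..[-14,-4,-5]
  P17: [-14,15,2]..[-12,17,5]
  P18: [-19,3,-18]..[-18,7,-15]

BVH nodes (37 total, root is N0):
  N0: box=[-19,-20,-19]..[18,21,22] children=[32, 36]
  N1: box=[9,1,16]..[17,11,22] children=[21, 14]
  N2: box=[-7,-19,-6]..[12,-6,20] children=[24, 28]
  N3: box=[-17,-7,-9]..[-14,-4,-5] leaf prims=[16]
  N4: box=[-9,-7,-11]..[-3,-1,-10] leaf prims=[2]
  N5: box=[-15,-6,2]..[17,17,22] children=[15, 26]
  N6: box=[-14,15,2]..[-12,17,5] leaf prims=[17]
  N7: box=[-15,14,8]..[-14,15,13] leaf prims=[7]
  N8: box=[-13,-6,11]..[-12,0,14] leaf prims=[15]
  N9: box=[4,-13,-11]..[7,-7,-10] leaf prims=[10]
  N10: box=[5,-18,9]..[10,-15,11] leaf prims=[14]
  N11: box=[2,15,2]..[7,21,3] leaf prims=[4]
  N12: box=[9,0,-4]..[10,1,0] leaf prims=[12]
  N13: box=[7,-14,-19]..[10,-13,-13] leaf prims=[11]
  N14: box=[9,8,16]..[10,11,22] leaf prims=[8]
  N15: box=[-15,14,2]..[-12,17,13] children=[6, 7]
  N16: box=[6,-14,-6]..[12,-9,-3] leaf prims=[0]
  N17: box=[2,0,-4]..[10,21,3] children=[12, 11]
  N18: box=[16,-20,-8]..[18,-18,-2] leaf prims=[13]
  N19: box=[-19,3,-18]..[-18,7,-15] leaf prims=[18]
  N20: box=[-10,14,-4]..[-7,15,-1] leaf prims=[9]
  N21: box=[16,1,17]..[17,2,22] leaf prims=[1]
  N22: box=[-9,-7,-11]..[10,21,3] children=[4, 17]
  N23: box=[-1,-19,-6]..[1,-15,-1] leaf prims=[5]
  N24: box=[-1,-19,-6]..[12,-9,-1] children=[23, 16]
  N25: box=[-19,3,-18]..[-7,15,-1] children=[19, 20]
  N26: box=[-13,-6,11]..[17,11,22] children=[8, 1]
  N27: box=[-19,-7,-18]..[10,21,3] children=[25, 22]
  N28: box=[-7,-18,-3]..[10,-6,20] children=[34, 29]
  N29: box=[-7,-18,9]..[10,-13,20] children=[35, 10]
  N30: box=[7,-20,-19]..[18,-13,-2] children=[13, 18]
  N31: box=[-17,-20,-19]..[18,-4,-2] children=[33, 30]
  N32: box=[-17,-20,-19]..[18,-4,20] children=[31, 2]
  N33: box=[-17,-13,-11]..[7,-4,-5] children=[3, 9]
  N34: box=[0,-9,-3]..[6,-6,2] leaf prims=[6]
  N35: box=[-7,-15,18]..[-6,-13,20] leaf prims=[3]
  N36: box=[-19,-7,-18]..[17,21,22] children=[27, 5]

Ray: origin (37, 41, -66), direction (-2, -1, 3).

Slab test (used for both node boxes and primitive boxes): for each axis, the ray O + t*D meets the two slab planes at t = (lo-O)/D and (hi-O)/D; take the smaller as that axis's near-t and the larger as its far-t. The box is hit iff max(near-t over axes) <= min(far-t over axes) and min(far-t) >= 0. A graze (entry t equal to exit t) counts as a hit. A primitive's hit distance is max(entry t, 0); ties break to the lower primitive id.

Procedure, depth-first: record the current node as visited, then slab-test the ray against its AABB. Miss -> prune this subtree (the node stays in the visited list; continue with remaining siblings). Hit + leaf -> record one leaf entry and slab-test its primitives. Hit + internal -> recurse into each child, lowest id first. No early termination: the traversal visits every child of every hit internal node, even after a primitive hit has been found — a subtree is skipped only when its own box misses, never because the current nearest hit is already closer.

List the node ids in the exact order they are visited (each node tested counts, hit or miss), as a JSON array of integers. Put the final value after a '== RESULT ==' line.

Trace the traversal:
N0 x:[19/2,28] y:[20,61] z:[47/3,88/3] -> hit [20,28], descend [32, 36]
  N32 x:[19/2,27] y:[45,61] z:[47/3,86/3] -> miss, prune
  N36 x:[10,28] y:[20,48] z:[16,88/3] -> hit [20,28], descend [5, 27]
    N5 x:[10,26] y:[24,47] z:[68/3,88/3] -> hit [24,26], descend [15, 26]
      N15 x:[49/2,26] y:[24,27] z:[68/3,79/3] -> hit [49/2,26], descend [6, 7]
        N6 x:[49/2,51/2] y:[24,26] z:[68/3,71/3] -> miss, prune
        N7 x:[51/2,26] y:[26,27] z:[74/3,79/3] -> hit [26,26] leaf, test {P7@t=26}
      N26 x:[10,25] y:[30,47] z:[77/3,88/3] -> miss, prune
    N27 x:[27/2,28] y:[20,48] z:[16,23] -> hit [20,23], descend [22, 25]
      N22 x:[27/2,23] y:[20,48] z:[55/3,23] -> hit [20,23], descend [4, 17]
        N4 x:[20,23] y:[42,48] z:[55/3,56/3] -> miss, prune
        N17 x:[27/2,35/2] y:[20,41] z:[62/3,23] -> miss, prune
      N25 x:[22,28] y:[26,38] z:[16,65/3] -> miss, prune

13 AABB tests over nodes [0, 32, 36, 5, 15, 6, 7, 26, 27, 22, 4, 17, 25]; 1 leaf entered; closest P7.

== RESULT ==
[0, 32, 36, 5, 15, 6, 7, 26, 27, 22, 4, 17, 25]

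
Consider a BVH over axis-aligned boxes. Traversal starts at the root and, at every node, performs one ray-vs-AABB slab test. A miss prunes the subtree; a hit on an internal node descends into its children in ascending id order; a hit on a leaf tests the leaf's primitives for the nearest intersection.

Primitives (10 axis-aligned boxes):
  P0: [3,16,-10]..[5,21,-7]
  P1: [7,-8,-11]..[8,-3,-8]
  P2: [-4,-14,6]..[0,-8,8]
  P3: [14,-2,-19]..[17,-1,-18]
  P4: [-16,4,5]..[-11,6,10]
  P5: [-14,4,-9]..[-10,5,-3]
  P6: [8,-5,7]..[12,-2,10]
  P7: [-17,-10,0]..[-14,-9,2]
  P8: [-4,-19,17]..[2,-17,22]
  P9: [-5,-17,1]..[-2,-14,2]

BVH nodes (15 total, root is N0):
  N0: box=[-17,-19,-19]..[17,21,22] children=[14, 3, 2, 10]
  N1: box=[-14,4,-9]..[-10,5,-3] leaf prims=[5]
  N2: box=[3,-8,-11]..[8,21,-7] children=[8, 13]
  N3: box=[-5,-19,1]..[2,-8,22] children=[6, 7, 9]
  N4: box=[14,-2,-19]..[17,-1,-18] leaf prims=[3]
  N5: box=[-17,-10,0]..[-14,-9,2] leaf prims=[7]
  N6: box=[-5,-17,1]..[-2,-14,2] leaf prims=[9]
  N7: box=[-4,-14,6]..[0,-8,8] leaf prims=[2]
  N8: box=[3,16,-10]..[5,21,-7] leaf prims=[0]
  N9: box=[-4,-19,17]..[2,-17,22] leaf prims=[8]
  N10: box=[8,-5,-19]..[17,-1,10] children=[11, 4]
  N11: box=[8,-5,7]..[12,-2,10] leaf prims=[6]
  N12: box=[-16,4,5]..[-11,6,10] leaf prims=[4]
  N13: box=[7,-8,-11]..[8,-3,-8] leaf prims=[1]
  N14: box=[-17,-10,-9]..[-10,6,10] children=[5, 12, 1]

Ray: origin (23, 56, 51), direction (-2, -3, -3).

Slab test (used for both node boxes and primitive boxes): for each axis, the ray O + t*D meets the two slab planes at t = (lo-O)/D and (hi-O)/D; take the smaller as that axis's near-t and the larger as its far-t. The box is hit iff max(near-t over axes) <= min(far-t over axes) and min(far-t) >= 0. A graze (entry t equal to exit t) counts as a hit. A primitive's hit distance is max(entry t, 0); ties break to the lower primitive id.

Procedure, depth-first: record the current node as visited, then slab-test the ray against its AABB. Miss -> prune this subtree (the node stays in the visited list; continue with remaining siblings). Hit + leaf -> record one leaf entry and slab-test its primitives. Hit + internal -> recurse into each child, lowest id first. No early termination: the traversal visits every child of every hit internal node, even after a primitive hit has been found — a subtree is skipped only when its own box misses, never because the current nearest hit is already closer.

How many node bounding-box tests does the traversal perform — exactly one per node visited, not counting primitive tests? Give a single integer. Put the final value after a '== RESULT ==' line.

Trace the traversal:
N0 x:[3,20] y:[35/3,25] z:[29/3,70/3] -> hit [35/3,20], descend [2, 3, 10, 14]
  N2 x:[15/2,10] y:[35/3,64/3] z:[58/3,62/3] -> miss, prune
  N3 x:[21/2,14] y:[64/3,25] z:[29/3,50/3] -> miss, prune
  N10 x:[3,15/2] y:[19,61/3] z:[41/3,70/3] -> miss, prune
  N14 x:[33/2,20] y:[50/3,22] z:[41/3,20] -> hit [50/3,20], descend [1, 5, 12]
    N1 x:[33/2,37/2] y:[17,52/3] z:[18,20] -> miss, prune
    N5 x:[37/2,20] y:[65/3,22] z:[49/3,17] -> miss, prune
    N12 x:[17,39/2] y:[50/3,52/3] z:[41/3,46/3] -> miss, prune

order=[0, 2, 3, 10, 14, 1, 5, 12]  |boxes|=8  |leaves|=0  hit=miss

== RESULT ==
8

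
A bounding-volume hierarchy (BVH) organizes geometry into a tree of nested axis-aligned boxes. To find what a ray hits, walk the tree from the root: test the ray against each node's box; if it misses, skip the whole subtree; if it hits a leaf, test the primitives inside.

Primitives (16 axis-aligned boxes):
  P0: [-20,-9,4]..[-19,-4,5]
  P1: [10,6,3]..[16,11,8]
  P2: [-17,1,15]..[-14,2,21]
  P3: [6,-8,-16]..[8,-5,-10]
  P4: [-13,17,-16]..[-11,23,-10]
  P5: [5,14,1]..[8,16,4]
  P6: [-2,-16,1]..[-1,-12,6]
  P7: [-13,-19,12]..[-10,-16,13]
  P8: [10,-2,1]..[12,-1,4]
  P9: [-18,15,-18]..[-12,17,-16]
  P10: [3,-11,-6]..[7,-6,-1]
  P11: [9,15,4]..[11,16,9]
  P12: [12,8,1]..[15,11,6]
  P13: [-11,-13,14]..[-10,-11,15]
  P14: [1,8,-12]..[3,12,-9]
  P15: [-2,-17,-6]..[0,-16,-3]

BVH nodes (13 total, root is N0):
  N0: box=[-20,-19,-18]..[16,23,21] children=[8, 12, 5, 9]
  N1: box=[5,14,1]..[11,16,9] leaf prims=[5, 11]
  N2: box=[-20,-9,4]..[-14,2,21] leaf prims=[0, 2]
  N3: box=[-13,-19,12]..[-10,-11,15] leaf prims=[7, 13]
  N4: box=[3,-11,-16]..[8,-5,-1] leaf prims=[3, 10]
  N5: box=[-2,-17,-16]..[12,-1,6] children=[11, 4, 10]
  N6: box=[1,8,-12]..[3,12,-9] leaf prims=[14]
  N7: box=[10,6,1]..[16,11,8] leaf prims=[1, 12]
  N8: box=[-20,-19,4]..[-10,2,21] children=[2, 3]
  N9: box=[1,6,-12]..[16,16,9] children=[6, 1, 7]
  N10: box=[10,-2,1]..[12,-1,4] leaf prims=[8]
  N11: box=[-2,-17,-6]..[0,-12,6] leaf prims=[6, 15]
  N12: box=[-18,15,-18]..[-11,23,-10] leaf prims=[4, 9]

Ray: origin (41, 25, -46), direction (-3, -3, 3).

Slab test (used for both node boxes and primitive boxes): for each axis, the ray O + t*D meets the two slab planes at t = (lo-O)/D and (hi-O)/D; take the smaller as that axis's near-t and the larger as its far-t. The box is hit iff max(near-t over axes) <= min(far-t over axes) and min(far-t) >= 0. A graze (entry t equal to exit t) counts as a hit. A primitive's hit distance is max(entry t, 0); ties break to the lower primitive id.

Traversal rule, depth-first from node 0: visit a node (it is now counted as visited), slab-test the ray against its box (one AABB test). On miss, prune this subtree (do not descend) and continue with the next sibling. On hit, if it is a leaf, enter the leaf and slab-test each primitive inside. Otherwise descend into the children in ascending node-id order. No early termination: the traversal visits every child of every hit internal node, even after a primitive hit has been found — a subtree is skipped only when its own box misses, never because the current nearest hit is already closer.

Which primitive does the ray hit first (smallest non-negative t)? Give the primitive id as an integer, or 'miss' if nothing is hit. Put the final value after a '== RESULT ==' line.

Trace the traversal:
N0 x:[25/3,61/3] y:[2/3,44/3] z:[28/3,67/3] -> hit [28/3,44/3], descend [5, 8, 9, 12]
  N5 x:[29/3,43/3] y:[26/3,14] z:[10,52/3] -> hit [10,14], descend [4, 10, 11]
    N4 x:[11,38/3] y:[10,12] z:[10,15] -> hit [11,12] leaf, test {P3@t=11, P10(miss)}
    N10 x:[29/3,31/3] y:[26/3,9] z:[47/3,50/3] -> miss, prune
    N11 x:[41/3,43/3] y:[37/3,14] z:[40/3,52/3] -> hit [41/3,14] leaf, test {P6(miss), P15@t=41/3}
  N8 x:[17,61/3] y:[23/3,44/3] z:[50/3,67/3] -> miss, prune
  N9 x:[25/3,40/3] y:[3,19/3] z:[34/3,55/3] -> miss, prune
  N12 x:[52/3,59/3] y:[2/3,10/3] z:[28/3,12] -> miss, prune

8 AABB tests over nodes [0, 5, 4, 10, 11, 8, 9, 12]; 2 leaves entered; closest P3.

== RESULT ==
3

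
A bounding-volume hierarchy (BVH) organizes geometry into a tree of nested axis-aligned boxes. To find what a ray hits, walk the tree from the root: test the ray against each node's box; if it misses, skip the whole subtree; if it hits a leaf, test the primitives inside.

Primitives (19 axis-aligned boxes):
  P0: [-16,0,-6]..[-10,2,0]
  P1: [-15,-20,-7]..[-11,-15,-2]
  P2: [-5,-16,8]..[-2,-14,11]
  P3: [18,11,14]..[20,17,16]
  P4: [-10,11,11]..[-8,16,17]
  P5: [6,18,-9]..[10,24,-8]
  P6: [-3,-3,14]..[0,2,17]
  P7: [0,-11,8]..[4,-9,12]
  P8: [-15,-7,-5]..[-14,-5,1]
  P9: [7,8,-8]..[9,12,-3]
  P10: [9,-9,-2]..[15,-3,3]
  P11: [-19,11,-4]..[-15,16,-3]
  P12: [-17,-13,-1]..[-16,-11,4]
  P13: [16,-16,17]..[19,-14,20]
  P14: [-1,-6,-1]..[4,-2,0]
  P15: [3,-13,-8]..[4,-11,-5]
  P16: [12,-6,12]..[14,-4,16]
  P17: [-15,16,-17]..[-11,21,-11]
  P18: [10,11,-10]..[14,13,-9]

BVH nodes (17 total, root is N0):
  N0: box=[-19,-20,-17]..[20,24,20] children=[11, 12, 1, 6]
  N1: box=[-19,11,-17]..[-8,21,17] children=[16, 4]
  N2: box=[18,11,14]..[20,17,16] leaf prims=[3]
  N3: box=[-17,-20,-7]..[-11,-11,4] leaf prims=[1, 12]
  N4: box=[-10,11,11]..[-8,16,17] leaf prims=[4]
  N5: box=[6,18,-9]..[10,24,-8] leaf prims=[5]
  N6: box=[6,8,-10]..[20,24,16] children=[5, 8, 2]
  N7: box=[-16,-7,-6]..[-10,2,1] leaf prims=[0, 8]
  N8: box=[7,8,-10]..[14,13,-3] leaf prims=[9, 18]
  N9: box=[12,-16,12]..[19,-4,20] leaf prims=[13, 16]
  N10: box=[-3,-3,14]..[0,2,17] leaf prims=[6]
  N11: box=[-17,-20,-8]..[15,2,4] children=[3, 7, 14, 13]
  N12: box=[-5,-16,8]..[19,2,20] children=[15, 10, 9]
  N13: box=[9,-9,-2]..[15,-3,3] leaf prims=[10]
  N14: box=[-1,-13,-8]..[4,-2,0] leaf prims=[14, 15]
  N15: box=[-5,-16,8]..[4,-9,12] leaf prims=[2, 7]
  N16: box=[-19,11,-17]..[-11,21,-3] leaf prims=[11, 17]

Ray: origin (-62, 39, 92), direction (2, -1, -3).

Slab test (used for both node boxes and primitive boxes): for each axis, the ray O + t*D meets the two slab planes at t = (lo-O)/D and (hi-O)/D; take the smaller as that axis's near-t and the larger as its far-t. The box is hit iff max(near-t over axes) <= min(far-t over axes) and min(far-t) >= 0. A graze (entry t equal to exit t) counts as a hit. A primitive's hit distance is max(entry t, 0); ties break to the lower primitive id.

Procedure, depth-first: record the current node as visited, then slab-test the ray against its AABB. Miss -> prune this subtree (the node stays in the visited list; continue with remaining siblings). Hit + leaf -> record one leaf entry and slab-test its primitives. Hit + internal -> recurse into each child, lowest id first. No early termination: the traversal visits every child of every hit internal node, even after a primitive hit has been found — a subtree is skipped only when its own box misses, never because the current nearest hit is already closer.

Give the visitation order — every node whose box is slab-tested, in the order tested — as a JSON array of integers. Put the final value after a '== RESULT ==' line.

Walk:
N0 x:[43/2,41] y:[15,59] z:[24,109/3] -> hit [24,109/3], descend [1, 6, 11, 12]
  N1 x:[43/2,27] y:[18,28] z:[25,109/3] -> hit [25,27], descend [4, 16]
    N4 x:[26,27] y:[23,28] z:[25,27] -> hit [26,27] leaf, test {P4@t=26}
    N16 x:[43/2,51/2] y:[18,28] z:[95/3,109/3] -> miss, prune
  N6 x:[34,41] y:[15,31] z:[76/3,34] -> miss, prune
  N11 x:[45/2,77/2] y:[37,59] z:[88/3,100/3] -> miss, prune
  N12 x:[57/2,81/2] y:[37,55] z:[24,28] -> miss, prune

Visited [0, 1, 4, 16, 6, 11, 12]. Tests: 7 box, 1 leaf. Nearest: P4.

== RESULT ==
[0, 1, 4, 16, 6, 11, 12]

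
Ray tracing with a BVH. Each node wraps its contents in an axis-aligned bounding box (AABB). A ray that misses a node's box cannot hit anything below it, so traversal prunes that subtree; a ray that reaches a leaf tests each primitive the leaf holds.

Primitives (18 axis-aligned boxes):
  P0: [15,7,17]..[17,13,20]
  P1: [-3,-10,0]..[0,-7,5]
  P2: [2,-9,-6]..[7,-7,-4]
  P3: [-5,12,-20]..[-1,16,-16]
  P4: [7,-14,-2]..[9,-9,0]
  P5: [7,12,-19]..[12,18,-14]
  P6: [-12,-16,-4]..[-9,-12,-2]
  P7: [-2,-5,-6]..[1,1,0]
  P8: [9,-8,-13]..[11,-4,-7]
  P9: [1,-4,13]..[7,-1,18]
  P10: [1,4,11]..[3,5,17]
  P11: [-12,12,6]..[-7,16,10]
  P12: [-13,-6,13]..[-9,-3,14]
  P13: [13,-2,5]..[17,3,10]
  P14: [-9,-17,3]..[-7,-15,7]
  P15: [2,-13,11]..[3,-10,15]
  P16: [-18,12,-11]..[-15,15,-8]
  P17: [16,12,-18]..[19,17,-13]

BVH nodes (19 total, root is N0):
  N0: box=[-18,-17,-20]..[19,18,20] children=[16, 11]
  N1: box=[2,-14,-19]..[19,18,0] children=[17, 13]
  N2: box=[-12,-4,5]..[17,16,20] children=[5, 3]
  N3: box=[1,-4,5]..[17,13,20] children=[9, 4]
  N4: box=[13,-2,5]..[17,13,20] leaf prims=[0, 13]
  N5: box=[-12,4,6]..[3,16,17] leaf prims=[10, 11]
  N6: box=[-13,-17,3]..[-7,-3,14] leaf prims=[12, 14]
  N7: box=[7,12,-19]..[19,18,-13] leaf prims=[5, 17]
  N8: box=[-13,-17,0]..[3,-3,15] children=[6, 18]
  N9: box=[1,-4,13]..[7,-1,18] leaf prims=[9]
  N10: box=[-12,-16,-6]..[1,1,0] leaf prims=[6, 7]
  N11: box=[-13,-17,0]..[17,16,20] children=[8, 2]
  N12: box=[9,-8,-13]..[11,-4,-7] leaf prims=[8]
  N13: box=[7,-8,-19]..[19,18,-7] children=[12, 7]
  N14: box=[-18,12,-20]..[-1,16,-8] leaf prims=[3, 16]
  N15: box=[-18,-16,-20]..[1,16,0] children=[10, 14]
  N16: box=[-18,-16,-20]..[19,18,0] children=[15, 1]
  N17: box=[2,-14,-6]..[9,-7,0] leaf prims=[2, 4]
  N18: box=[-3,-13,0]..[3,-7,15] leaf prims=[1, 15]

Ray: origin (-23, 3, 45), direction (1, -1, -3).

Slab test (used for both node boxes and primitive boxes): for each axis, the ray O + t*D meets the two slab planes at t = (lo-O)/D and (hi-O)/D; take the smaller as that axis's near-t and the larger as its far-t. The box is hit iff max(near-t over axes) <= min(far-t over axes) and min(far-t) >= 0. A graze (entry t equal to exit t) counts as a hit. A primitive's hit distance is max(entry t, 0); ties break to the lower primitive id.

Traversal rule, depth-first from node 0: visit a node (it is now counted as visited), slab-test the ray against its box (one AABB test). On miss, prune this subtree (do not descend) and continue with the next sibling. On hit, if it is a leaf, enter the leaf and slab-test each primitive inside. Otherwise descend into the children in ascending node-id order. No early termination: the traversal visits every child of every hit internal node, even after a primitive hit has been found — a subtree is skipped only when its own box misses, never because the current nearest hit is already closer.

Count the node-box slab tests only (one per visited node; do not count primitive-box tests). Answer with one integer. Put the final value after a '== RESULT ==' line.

Traverse from the root:
N0 x:[5,42] y:[-15,20] z:[25/3,65/3] -> hit [25/3,20], descend [11, 16]
  N11 x:[10,40] y:[-13,20] z:[25/3,15] -> hit [10,15], descend [2, 8]
    N2 x:[11,40] y:[-13,7] z:[25/3,40/3] -> miss, prune
    N8 x:[10,26] y:[6,20] z:[10,15] -> hit [10,15], descend [6, 18]
      N6 x:[10,16] y:[6,20] z:[31/3,14] -> hit [31/3,14] leaf, test {P12(miss), P14(miss)}
      N18 x:[20,26] y:[10,16] z:[10,15] -> miss, prune
  N16 x:[5,42] y:[-15,19] z:[15,65/3] -> hit [15,19], descend [1, 15]
    N1 x:[25,42] y:[-15,17] z:[15,64/3] -> miss, prune
    N15 x:[5,24] y:[-13,19] z:[15,65/3] -> hit [15,19], descend [10, 14]
      N10 x:[11,24] y:[2,19] z:[15,17] -> hit [15,17] leaf, test {P6(miss), P7(miss)}
      N14 x:[5,22] y:[-13,-9] z:[53/3,65/3] -> miss, prune

Summary -> nodes [0, 11, 2, 8, 6, 18, 16, 1, 15, 10, 14]; box-tests=11; leaf-entries=2; first=miss

== RESULT ==
11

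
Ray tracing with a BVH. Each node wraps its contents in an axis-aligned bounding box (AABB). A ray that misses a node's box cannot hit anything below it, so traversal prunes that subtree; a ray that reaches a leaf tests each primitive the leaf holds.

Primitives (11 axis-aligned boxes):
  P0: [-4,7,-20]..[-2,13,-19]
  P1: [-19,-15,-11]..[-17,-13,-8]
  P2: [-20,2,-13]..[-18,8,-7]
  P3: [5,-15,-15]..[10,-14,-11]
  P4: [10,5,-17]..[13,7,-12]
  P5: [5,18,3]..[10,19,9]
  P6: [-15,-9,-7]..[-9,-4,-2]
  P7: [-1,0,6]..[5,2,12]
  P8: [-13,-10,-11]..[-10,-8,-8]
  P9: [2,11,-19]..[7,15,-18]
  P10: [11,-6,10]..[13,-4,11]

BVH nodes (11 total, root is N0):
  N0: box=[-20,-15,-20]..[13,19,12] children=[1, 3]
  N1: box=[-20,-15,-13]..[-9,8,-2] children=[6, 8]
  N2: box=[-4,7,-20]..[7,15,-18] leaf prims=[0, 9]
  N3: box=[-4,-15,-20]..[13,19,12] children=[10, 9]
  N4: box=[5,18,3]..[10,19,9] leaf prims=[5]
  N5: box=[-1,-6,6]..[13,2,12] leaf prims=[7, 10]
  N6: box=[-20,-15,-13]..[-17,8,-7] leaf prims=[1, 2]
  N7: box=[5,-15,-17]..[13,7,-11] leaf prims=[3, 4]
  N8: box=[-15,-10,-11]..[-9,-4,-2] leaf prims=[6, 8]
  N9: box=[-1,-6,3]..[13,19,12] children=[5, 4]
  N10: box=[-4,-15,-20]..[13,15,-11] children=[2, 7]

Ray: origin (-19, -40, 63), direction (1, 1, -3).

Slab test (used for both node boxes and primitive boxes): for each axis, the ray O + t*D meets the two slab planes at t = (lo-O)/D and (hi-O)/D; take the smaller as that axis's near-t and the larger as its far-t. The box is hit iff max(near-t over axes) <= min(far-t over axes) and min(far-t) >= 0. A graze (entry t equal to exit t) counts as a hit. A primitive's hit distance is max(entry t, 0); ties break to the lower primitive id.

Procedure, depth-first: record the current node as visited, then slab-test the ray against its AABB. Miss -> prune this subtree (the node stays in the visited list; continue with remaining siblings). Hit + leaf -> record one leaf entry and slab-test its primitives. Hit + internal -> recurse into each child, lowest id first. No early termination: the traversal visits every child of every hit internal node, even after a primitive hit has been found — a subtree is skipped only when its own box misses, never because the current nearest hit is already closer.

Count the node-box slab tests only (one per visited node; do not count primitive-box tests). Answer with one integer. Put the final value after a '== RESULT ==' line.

Trace the traversal:
N0 x:[-1,32] y:[25,59] z:[17,83/3] -> hit [25,83/3], descend [1, 3]
  N1 x:[-1,10] y:[25,48] z:[65/3,76/3] -> miss, prune
  N3 x:[15,32] y:[25,59] z:[17,83/3] -> hit [25,83/3], descend [9, 10]
    N9 x:[18,32] y:[34,59] z:[17,20] -> miss, prune
    N10 x:[15,32] y:[25,55] z:[74/3,83/3] -> hit [25,83/3], descend [2, 7]
      N2 x:[15,26] y:[47,55] z:[27,83/3] -> miss, prune
      N7 x:[24,32] y:[25,47] z:[74/3,80/3] -> hit [25,80/3] leaf, test {P3@t=25, P4(miss)}

order=[0, 1, 3, 9, 10, 2, 7]  |boxes|=7  |leaves|=1  hit=P3

== RESULT ==
7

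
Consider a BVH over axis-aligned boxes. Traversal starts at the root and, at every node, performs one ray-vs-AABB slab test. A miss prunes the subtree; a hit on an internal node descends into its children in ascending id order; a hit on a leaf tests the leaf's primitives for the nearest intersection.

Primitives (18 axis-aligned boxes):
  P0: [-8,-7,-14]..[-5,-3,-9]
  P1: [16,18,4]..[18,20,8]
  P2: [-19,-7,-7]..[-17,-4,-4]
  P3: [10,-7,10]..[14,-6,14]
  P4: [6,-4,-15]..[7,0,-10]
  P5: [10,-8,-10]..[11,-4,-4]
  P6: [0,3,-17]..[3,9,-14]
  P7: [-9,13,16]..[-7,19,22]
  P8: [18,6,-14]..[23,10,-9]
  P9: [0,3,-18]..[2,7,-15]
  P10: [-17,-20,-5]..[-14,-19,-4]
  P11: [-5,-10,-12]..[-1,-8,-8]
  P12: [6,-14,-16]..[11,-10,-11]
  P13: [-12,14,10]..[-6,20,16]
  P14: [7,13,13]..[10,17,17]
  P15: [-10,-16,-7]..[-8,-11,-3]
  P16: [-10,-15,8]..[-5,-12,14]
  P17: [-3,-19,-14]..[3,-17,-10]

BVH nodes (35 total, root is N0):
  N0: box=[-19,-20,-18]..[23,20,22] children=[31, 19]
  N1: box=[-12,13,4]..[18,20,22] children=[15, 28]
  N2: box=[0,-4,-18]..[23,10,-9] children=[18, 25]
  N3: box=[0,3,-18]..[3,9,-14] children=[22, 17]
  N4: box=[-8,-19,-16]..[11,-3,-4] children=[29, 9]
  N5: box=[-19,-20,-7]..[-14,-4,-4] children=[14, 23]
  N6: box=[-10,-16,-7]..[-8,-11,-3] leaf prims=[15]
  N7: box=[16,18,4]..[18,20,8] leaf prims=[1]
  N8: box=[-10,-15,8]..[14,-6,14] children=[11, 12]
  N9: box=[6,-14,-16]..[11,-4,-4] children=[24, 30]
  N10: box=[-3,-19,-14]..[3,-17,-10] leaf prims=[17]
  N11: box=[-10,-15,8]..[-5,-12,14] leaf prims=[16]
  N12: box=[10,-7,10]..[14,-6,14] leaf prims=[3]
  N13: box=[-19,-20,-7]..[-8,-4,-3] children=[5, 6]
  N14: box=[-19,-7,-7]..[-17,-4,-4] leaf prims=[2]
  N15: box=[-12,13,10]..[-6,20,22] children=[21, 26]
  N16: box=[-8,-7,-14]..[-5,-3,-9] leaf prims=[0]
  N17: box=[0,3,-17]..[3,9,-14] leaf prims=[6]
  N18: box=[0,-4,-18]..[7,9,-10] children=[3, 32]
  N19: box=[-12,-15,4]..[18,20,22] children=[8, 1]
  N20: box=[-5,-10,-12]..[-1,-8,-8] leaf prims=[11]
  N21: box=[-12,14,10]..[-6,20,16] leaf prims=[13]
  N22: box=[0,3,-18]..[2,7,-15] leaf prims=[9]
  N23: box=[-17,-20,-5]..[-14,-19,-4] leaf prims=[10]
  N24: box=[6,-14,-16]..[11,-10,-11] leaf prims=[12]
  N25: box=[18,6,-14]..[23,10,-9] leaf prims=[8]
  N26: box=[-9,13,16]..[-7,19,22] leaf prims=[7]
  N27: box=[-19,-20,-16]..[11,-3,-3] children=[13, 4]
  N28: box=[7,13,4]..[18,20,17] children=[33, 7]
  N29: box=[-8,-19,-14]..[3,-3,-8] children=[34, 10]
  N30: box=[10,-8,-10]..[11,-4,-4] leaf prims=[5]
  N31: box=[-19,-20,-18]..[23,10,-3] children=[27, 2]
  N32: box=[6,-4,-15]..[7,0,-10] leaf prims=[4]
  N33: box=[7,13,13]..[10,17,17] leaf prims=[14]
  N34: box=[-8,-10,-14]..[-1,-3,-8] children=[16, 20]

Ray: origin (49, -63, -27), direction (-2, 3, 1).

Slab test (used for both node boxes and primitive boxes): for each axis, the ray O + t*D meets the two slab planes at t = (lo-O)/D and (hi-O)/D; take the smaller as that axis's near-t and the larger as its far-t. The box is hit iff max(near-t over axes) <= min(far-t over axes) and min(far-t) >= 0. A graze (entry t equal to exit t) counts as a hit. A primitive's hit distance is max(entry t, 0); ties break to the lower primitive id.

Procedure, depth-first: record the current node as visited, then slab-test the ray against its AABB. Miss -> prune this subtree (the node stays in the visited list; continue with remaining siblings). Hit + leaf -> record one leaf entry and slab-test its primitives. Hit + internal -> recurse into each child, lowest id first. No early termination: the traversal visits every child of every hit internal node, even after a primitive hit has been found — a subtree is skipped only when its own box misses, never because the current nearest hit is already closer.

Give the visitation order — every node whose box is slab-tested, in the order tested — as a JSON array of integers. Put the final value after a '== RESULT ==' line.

Walk:
N0 x:[13,34] y:[43/3,83/3] z:[9,49] -> hit [43/3,83/3], descend [19, 31]
  N19 x:[31/2,61/2] y:[16,83/3] z:[31,49] -> miss, prune
  N31 x:[13,34] y:[43/3,73/3] z:[9,24] -> hit [43/3,24], descend [2, 27]
    N2 x:[13,49/2] y:[59/3,73/3] z:[9,18] -> miss, prune
    N27 x:[19,34] y:[43/3,20] z:[11,24] -> hit [19,20], descend [4, 13]
      N4 x:[19,57/2] y:[44/3,20] z:[11,23] -> hit [19,20], descend [9, 29]
        N9 x:[19,43/2] y:[49/3,59/3] z:[11,23] -> hit [19,59/3], descend [24, 30]
          N24 x:[19,43/2] y:[49/3,53/3] z:[11,16] -> miss, prune
          N30 x:[19,39/2] y:[55/3,59/3] z:[17,23] -> hit [19,39/2] leaf, test {P5@t=19}
        N29 x:[23,57/2] y:[44/3,20] z:[13,19] -> miss, prune
      N13 x:[57/2,34] y:[43/3,59/3] z:[20,24] -> miss, prune

order=[0, 19, 31, 2, 27, 4, 9, 24, 30, 29, 13]  |boxes|=11  |leaves|=1  hit=P5

== RESULT ==
[0, 19, 31, 2, 27, 4, 9, 24, 30, 29, 13]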